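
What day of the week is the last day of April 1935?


April 1935 has 30 days
Anchor: Jan 1, 1935. With p = 1935 - 1 = 1934: (p + p//4 - p//100 + p//400) mod 7 = (1934 + 483 - 19 + 4) mod 7 = 2402 mod 7 = 1 -> Tuesday (Mon=0 ... Sun=6)
Days before April (Jan-Mar): 90; April 1 index = (1 + 90) mod 7 = 0 -> Monday
Last day offset: 30 - 1 = 29 days
Weekday index = (0 + 29) mod 7 = 1

Tuesday, April 30


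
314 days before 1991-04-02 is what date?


Start: 1991-04-02, subtract 314 days
Back 2 days from April 2 reaches March 31, 1991 -> 312 left
March 1991 has 31 days -> back to February 28, 1991 -> 281 left
February 1991 has 28 days -> back to January 31, 1991 -> 253 left
January 1991 has 31 days -> back to December 31, 1990 -> 222 left
December 1990 has 31 days -> back to November 30, 1990 -> 191 left
November 1990 has 30 days -> back to October 31, 1990 -> 161 left
October 1990 has 31 days -> back to September 30, 1990 -> 130 left
September 1990 has 30 days -> back to August 31, 1990 -> 100 left
August 1990 has 31 days -> back to July 31, 1990 -> 69 left
July 1990 has 31 days -> back to June 30, 1990 -> 38 left
June 1990 has 30 days -> back to May 31, 1990 -> 8 left
May 1990: 31 - 8 = 23 -> lands on May 23

Result: 1990-05-23


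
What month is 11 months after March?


March is month 3
3 + 11 = 14; wrap: 14 - 12 = 2

February


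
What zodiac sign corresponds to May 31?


Date: May 31
Conventional tropical zodiac dates: Gemini from May 21 onward; Cancer starts June 21
May 31 falls within the Gemini range

Gemini


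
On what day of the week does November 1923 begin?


Target: November 1, 1923
Anchor: Jan 1, 1923. With p = 1923 - 1 = 1922: (p + p//4 - p//100 + p//400) mod 7 = (1922 + 480 - 19 + 4) mod 7 = 2387 mod 7 = 0 -> Monday (Mon=0 ... Sun=6)
Days before November (Jan-Oct): 304 days
Weekday index = (0 + 304) mod 7 = 3

Thursday


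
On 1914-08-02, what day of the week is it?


Date: August 2, 1914
Anchor: Jan 1, 1914. With p = 1914 - 1 = 1913: (p + p//4 - p//100 + p//400) mod 7 = (1913 + 478 - 19 + 4) mod 7 = 2376 mod 7 = 3 -> Thursday (Mon=0 ... Sun=6)
Days before August (Jan-Jul): 212; offset = 212 + 2 - 1 = 213
Weekday index = (3 + 213) mod 7 = 6

Day of the week: Sunday


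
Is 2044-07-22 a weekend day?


Anchor: Jan 1, 2044. With p = 2044 - 1 = 2043: (p + p//4 - p//100 + p//400) mod 7 = (2043 + 510 - 20 + 5) mod 7 = 2538 mod 7 = 4 -> Friday (Mon=0 ... Sun=6)
Day of year: 204; offset = 203
Weekday index = (4 + 203) mod 7 = 4 -> Friday
Weekend days: Saturday, Sunday

No


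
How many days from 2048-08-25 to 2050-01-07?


From 2048-08-25 to 2050-01-07
2048-08-25: days before August = 31 + 29 + 31 + 30 + 31 + 30 + 31 = 213 (2048 is a leap year); day of year = 213 + 25 = 238
2050-01-07: day of year = 7
Rest of 2048: 366 - 238 = 128
Full years 2049 (365): 365
Total = 128 + 365 + 7 = 500

500 days


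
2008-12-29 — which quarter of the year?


Month: December (month 12)
Q1: Jan-Mar, Q2: Apr-Jun, Q3: Jul-Sep, Q4: Oct-Dec

Q4


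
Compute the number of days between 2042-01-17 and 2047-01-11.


From 2042-01-17 to 2047-01-11
2042-01-17: day of year = 17
2047-01-11: day of year = 11
Rest of 2042: 365 - 17 = 348
Full years 2043 (365), 2044 (366), 2045 (365), 2046 (365): 1461
Total = 348 + 1461 + 11 = 1820

1820 days


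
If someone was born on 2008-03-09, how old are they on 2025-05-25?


Birth: 2008-03-09
Reference: 2025-05-25
Year difference: 2025 - 2008 = 17

17 years old


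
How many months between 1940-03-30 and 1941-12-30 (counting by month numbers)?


From March 1940 to December 1941
1 year * 12 = 12 months, plus 9 months = 21

21 months


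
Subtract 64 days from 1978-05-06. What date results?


Start: 1978-05-06, subtract 64 days
Back 6 days from May 6 reaches April 30, 1978 -> 58 left
April 1978 has 30 days -> back to March 31, 1978 -> 28 left
March 1978: 31 - 28 = 3 -> lands on March 3

Result: 1978-03-03


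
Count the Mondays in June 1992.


June 1992 has 30 days
Anchor: Jan 1, 1992. With p = 1992 - 1 = 1991: (p + p//4 - p//100 + p//400) mod 7 = (1991 + 497 - 19 + 4) mod 7 = 2473 mod 7 = 2 -> Wednesday (Mon=0 ... Sun=6)
Days before June (Jan-May): 152; June 1 index = (2 + 152) mod 7 = 0 -> Monday
First Monday is June 1
Mondays: 1, 8, 15, 22, 29

5 Mondays


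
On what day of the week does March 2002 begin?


Target: March 1, 2002
Anchor: Jan 1, 2002. With p = 2002 - 1 = 2001: (p + p//4 - p//100 + p//400) mod 7 = (2001 + 500 - 20 + 5) mod 7 = 2486 mod 7 = 1 -> Tuesday (Mon=0 ... Sun=6)
Days before March (Jan-Feb): 59 days
Weekday index = (1 + 59) mod 7 = 4

Friday


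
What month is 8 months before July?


July is month 7
7 - 8 = -1; wrap: -1 + 12 = 11

November


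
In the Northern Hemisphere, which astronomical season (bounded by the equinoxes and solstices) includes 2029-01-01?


Date: January 1
Astronomical Winter (approx.; exact equinox/solstice day varies by year): December 21 to March 19
January 1 falls within the Winter window

Winter


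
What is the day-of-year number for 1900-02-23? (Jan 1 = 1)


Date: February 23, 1900
Days in months 1 through 1: 31
Plus 23 days in February

Day of year: 54


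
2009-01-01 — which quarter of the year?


Month: January (month 1)
Q1: Jan-Mar, Q2: Apr-Jun, Q3: Jul-Sep, Q4: Oct-Dec

Q1


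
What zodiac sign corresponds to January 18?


Date: January 18
Conventional tropical zodiac dates: Capricorn from December 22 onward; Aquarius starts January 20
January 18 falls within the Capricorn range

Capricorn


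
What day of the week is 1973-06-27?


Date: June 27, 1973
Anchor: Jan 1, 1973. With p = 1973 - 1 = 1972: (p + p//4 - p//100 + p//400) mod 7 = (1972 + 493 - 19 + 4) mod 7 = 2450 mod 7 = 0 -> Monday (Mon=0 ... Sun=6)
Days before June (Jan-May): 151; offset = 151 + 27 - 1 = 177
Weekday index = (0 + 177) mod 7 = 2

Day of the week: Wednesday


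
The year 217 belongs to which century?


Century = (year - 1) // 100 + 1
= (217 - 1) // 100 + 1
= 216 // 100 + 1
= 2 + 1

3rd century


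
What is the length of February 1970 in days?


February 1970 (leap year: no)

28 days


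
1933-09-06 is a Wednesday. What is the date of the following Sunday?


Current: Wednesday
Target: Sunday
Days ahead: 4

Next Sunday: 1933-09-10


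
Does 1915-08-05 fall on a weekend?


Anchor: Jan 1, 1915. With p = 1915 - 1 = 1914: (p + p//4 - p//100 + p//400) mod 7 = (1914 + 478 - 19 + 4) mod 7 = 2377 mod 7 = 4 -> Friday (Mon=0 ... Sun=6)
Day of year: 217; offset = 216
Weekday index = (4 + 216) mod 7 = 3 -> Thursday
Weekend days: Saturday, Sunday

No


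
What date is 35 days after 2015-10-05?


Start: 2015-10-05, add 35 days
October 2015 has 31 days: 31 - 5 = 26 days to October 31 -> 9 left
November 2015: 9 <= 30 -> lands on November 9

Result: 2015-11-09


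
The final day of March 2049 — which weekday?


March 2049 has 31 days
Anchor: Jan 1, 2049. With p = 2049 - 1 = 2048: (p + p//4 - p//100 + p//400) mod 7 = (2048 + 512 - 20 + 5) mod 7 = 2545 mod 7 = 4 -> Friday (Mon=0 ... Sun=6)
Days before March (Jan-Feb): 59; March 1 index = (4 + 59) mod 7 = 0 -> Monday
Last day offset: 31 - 1 = 30 days
Weekday index = (0 + 30) mod 7 = 2

Wednesday, March 31


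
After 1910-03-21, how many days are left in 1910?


Day of year: 80 of 365
Remaining = 365 - 80

285 days


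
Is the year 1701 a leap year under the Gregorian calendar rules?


Gregorian leap year rule: divisible by 4, but not by 100, unless also by 400.
1701 is not divisible by 4 -> not a leap year

No


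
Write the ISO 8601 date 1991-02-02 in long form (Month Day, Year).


ISO 1991-02-02 parses as year=1991, month=02, day=02
Month 2 -> February

February 2, 1991


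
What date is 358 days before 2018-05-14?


Start: 2018-05-14, subtract 358 days
Back 14 days from May 14 reaches April 30, 2018 -> 344 left
April 2018 has 30 days -> back to March 31, 2018 -> 314 left
March 2018 has 31 days -> back to February 28, 2018 -> 283 left
February 2018 has 28 days -> back to January 31, 2018 -> 255 left
January 2018 has 31 days -> back to December 31, 2017 -> 224 left
December 2017 has 31 days -> back to November 30, 2017 -> 193 left
November 2017 has 30 days -> back to October 31, 2017 -> 163 left
October 2017 has 31 days -> back to September 30, 2017 -> 132 left
September 2017 has 30 days -> back to August 31, 2017 -> 102 left
August 2017 has 31 days -> back to July 31, 2017 -> 71 left
July 2017 has 31 days -> back to June 30, 2017 -> 40 left
June 2017 has 30 days -> back to May 31, 2017 -> 10 left
May 2017: 31 - 10 = 21 -> lands on May 21

Result: 2017-05-21


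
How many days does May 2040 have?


May 2040

31 days


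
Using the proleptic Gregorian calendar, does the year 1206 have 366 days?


Gregorian leap year rule: divisible by 4, but not by 100, unless also by 400.
1206 is not divisible by 4 -> not a leap year

No


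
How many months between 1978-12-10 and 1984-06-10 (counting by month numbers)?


From December 1978 to June 1984
6 years * 12 = 72 months, minus 6 months = 66

66 months


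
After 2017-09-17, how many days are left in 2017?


Day of year: 260 of 365
Remaining = 365 - 260

105 days


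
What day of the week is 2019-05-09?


Date: May 9, 2019
Anchor: Jan 1, 2019. With p = 2019 - 1 = 2018: (p + p//4 - p//100 + p//400) mod 7 = (2018 + 504 - 20 + 5) mod 7 = 2507 mod 7 = 1 -> Tuesday (Mon=0 ... Sun=6)
Days before May (Jan-Apr): 120; offset = 120 + 9 - 1 = 128
Weekday index = (1 + 128) mod 7 = 3

Day of the week: Thursday


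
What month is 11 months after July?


July is month 7
7 + 11 = 18; wrap: 18 - 12 = 6

June


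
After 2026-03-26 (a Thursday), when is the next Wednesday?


Current: Thursday
Target: Wednesday
Days ahead: 6

Next Wednesday: 2026-04-01


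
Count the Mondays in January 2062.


January 2062 has 31 days
Anchor: Jan 1, 2062. With p = 2062 - 1 = 2061: (p + p//4 - p//100 + p//400) mod 7 = (2061 + 515 - 20 + 5) mod 7 = 2561 mod 7 = 6 -> Sunday (Mon=0 ... Sun=6)
January 1 is the anchor itself -> Sunday
First Monday is January 2
Mondays: 2, 9, 16, 23, 30

5 Mondays


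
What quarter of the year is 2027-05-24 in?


Month: May (month 5)
Q1: Jan-Mar, Q2: Apr-Jun, Q3: Jul-Sep, Q4: Oct-Dec

Q2


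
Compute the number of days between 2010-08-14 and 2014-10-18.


From 2010-08-14 to 2014-10-18
2010-08-14: days before August = 31 + 28 + 31 + 30 + 31 + 30 + 31 = 212 (2010 is not a leap year); day of year = 212 + 14 = 226
2014-10-18: days before October = 31 + 28 + 31 + 30 + 31 + 30 + 31 + 31 + 30 = 273 (2014 is not a leap year); day of year = 273 + 18 = 291
Rest of 2010: 365 - 226 = 139
Full years 2011 (365), 2012 (366), 2013 (365): 1096
Total = 139 + 1096 + 291 = 1526

1526 days


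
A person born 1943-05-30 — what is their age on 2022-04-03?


Birth: 1943-05-30
Reference: 2022-04-03
Year difference: 2022 - 1943 = 79
Birthday not yet reached in 2022, subtract 1

78 years old


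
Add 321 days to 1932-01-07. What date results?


Start: 1932-01-07, add 321 days
January 1932 has 31 days: 31 - 7 = 24 days to January 31 -> 297 left
February 1932 has 29 days -> 268 left
March 1932 has 31 days -> 237 left
April 1932 has 30 days -> 207 left
May 1932 has 31 days -> 176 left
June 1932 has 30 days -> 146 left
July 1932 has 31 days -> 115 left
August 1932 has 31 days -> 84 left
September 1932 has 30 days -> 54 left
October 1932 has 31 days -> 23 left
November 1932: 23 <= 30 -> lands on November 23

Result: 1932-11-23


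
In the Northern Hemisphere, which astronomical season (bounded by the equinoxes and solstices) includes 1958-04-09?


Date: April 9
Astronomical Spring (approx.; exact equinox/solstice day varies by year): March 20 to June 20
April 9 falls within the Spring window

Spring


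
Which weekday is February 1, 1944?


Target: February 1, 1944
Anchor: Jan 1, 1944. With p = 1944 - 1 = 1943: (p + p//4 - p//100 + p//400) mod 7 = (1943 + 485 - 19 + 4) mod 7 = 2413 mod 7 = 5 -> Saturday (Mon=0 ... Sun=6)
Days before February (Jan): 31 days
Weekday index = (5 + 31) mod 7 = 1

Tuesday


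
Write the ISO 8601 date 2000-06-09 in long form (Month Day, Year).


ISO 2000-06-09 parses as year=2000, month=06, day=09
Month 6 -> June

June 9, 2000


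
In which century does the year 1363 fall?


Century = (year - 1) // 100 + 1
= (1363 - 1) // 100 + 1
= 1362 // 100 + 1
= 13 + 1

14th century


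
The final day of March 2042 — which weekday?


March 2042 has 31 days
Anchor: Jan 1, 2042. With p = 2042 - 1 = 2041: (p + p//4 - p//100 + p//400) mod 7 = (2041 + 510 - 20 + 5) mod 7 = 2536 mod 7 = 2 -> Wednesday (Mon=0 ... Sun=6)
Days before March (Jan-Feb): 59; March 1 index = (2 + 59) mod 7 = 5 -> Saturday
Last day offset: 31 - 1 = 30 days
Weekday index = (5 + 30) mod 7 = 0

Monday, March 31


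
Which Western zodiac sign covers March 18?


Date: March 18
Conventional tropical zodiac dates: Pisces from February 19 onward; Aries starts March 21
March 18 falls within the Pisces range

Pisces


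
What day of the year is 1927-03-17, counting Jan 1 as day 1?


Date: March 17, 1927
Days in months 1 through 2: 59
Plus 17 days in March

Day of year: 76


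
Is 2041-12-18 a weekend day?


Anchor: Jan 1, 2041. With p = 2041 - 1 = 2040: (p + p//4 - p//100 + p//400) mod 7 = (2040 + 510 - 20 + 5) mod 7 = 2535 mod 7 = 1 -> Tuesday (Mon=0 ... Sun=6)
Day of year: 352; offset = 351
Weekday index = (1 + 351) mod 7 = 2 -> Wednesday
Weekend days: Saturday, Sunday

No


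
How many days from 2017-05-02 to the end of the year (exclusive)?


Day of year: 122 of 365
Remaining = 365 - 122

243 days


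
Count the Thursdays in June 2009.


June 2009 has 30 days
Anchor: Jan 1, 2009. With p = 2009 - 1 = 2008: (p + p//4 - p//100 + p//400) mod 7 = (2008 + 502 - 20 + 5) mod 7 = 2495 mod 7 = 3 -> Thursday (Mon=0 ... Sun=6)
Days before June (Jan-May): 151; June 1 index = (3 + 151) mod 7 = 0 -> Monday
First Thursday is June 4
Thursdays: 4, 11, 18, 25

4 Thursdays


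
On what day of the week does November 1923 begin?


Target: November 1, 1923
Anchor: Jan 1, 1923. With p = 1923 - 1 = 1922: (p + p//4 - p//100 + p//400) mod 7 = (1922 + 480 - 19 + 4) mod 7 = 2387 mod 7 = 0 -> Monday (Mon=0 ... Sun=6)
Days before November (Jan-Oct): 304 days
Weekday index = (0 + 304) mod 7 = 3

Thursday


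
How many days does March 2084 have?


March 2084

31 days


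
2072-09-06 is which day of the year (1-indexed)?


Date: September 6, 2072
Days in months 1 through 8: 244
Plus 6 days in September

Day of year: 250


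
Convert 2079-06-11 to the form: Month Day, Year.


ISO 2079-06-11 parses as year=2079, month=06, day=11
Month 6 -> June

June 11, 2079


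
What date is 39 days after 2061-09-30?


Start: 2061-09-30, add 39 days
September 30 is the last day of September 2061 -> 39 left
October 2061 has 31 days -> 8 left
November 2061: 8 <= 30 -> lands on November 8

Result: 2061-11-08


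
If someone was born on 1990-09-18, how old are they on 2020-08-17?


Birth: 1990-09-18
Reference: 2020-08-17
Year difference: 2020 - 1990 = 30
Birthday not yet reached in 2020, subtract 1

29 years old


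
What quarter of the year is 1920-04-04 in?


Month: April (month 4)
Q1: Jan-Mar, Q2: Apr-Jun, Q3: Jul-Sep, Q4: Oct-Dec

Q2


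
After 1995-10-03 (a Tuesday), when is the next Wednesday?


Current: Tuesday
Target: Wednesday
Days ahead: 1

Next Wednesday: 1995-10-04


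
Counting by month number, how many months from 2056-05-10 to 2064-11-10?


From May 2056 to November 2064
8 years * 12 = 96 months, plus 6 months = 102

102 months


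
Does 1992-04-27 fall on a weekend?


Anchor: Jan 1, 1992. With p = 1992 - 1 = 1991: (p + p//4 - p//100 + p//400) mod 7 = (1991 + 497 - 19 + 4) mod 7 = 2473 mod 7 = 2 -> Wednesday (Mon=0 ... Sun=6)
Day of year: 118; offset = 117
Weekday index = (2 + 117) mod 7 = 0 -> Monday
Weekend days: Saturday, Sunday

No


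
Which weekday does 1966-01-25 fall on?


Date: January 25, 1966
Anchor: Jan 1, 1966. With p = 1966 - 1 = 1965: (p + p//4 - p//100 + p//400) mod 7 = (1965 + 491 - 19 + 4) mod 7 = 2441 mod 7 = 5 -> Saturday (Mon=0 ... Sun=6)
Days into year = 25 - 1 = 24
Weekday index = (5 + 24) mod 7 = 1

Day of the week: Tuesday


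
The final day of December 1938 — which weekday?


December 1938 has 31 days
Anchor: Jan 1, 1938. With p = 1938 - 1 = 1937: (p + p//4 - p//100 + p//400) mod 7 = (1937 + 484 - 19 + 4) mod 7 = 2406 mod 7 = 5 -> Saturday (Mon=0 ... Sun=6)
Days before December (Jan-Nov): 334; December 1 index = (5 + 334) mod 7 = 3 -> Thursday
Last day offset: 31 - 1 = 30 days
Weekday index = (3 + 30) mod 7 = 5

Saturday, December 31


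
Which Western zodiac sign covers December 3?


Date: December 3
Conventional tropical zodiac dates: Sagittarius from November 22 onward; Capricorn starts December 22
December 3 falls within the Sagittarius range

Sagittarius


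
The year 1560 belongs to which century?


Century = (year - 1) // 100 + 1
= (1560 - 1) // 100 + 1
= 1559 // 100 + 1
= 15 + 1

16th century


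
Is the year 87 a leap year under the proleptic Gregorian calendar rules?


Gregorian leap year rule: divisible by 4, but not by 100, unless also by 400.
87 is not divisible by 4 -> not a leap year

No


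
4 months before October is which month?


October is month 10
10 - 4 = 6

June


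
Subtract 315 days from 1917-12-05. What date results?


Start: 1917-12-05, subtract 315 days
Back 5 days from December 5 reaches November 30, 1917 -> 310 left
November 1917 has 30 days -> back to October 31, 1917 -> 280 left
October 1917 has 31 days -> back to September 30, 1917 -> 249 left
September 1917 has 30 days -> back to August 31, 1917 -> 219 left
August 1917 has 31 days -> back to July 31, 1917 -> 188 left
July 1917 has 31 days -> back to June 30, 1917 -> 157 left
June 1917 has 30 days -> back to May 31, 1917 -> 127 left
May 1917 has 31 days -> back to April 30, 1917 -> 96 left
April 1917 has 30 days -> back to March 31, 1917 -> 66 left
March 1917 has 31 days -> back to February 28, 1917 -> 35 left
February 1917 has 28 days -> back to January 31, 1917 -> 7 left
January 1917: 31 - 7 = 24 -> lands on January 24

Result: 1917-01-24


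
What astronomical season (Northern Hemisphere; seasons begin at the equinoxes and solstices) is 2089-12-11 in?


Date: December 11
Astronomical Autumn (approx.; exact equinox/solstice day varies by year): September 22 to December 20
December 11 falls within the Autumn window

Autumn


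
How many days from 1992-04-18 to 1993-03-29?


From 1992-04-18 to 1993-03-29
1992-04-18: days before April = 31 + 29 + 31 = 91 (1992 is a leap year); day of year = 91 + 18 = 109
1993-03-29: days before March = 31 + 28 = 59 (1993 is not a leap year); day of year = 59 + 29 = 88
Rest of 1992: 366 - 109 = 257
Total = 257 + 88 = 345

345 days


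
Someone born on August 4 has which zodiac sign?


Date: August 4
Conventional tropical zodiac dates: Leo from July 23 onward; Virgo starts August 23
August 4 falls within the Leo range

Leo


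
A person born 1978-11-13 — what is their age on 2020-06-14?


Birth: 1978-11-13
Reference: 2020-06-14
Year difference: 2020 - 1978 = 42
Birthday not yet reached in 2020, subtract 1

41 years old


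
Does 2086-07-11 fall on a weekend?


Anchor: Jan 1, 2086. With p = 2086 - 1 = 2085: (p + p//4 - p//100 + p//400) mod 7 = (2085 + 521 - 20 + 5) mod 7 = 2591 mod 7 = 1 -> Tuesday (Mon=0 ... Sun=6)
Day of year: 192; offset = 191
Weekday index = (1 + 191) mod 7 = 3 -> Thursday
Weekend days: Saturday, Sunday

No


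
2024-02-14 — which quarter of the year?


Month: February (month 2)
Q1: Jan-Mar, Q2: Apr-Jun, Q3: Jul-Sep, Q4: Oct-Dec

Q1


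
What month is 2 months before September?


September is month 9
9 - 2 = 7

July


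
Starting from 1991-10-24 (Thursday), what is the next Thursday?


Current: Thursday
Target: Thursday
Days ahead: 7

Next Thursday: 1991-10-31


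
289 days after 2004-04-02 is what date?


Start: 2004-04-02, add 289 days
April 2004 has 30 days: 30 - 2 = 28 days to April 30 -> 261 left
May 2004 has 31 days -> 230 left
June 2004 has 30 days -> 200 left
July 2004 has 31 days -> 169 left
August 2004 has 31 days -> 138 left
September 2004 has 30 days -> 108 left
October 2004 has 31 days -> 77 left
November 2004 has 30 days -> 47 left
December 2004 has 31 days -> 16 left
January 2005: 16 <= 31 -> lands on January 16

Result: 2005-01-16


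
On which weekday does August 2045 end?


August 2045 has 31 days
Anchor: Jan 1, 2045. With p = 2045 - 1 = 2044: (p + p//4 - p//100 + p//400) mod 7 = (2044 + 511 - 20 + 5) mod 7 = 2540 mod 7 = 6 -> Sunday (Mon=0 ... Sun=6)
Days before August (Jan-Jul): 212; August 1 index = (6 + 212) mod 7 = 1 -> Tuesday
Last day offset: 31 - 1 = 30 days
Weekday index = (1 + 30) mod 7 = 3

Thursday, August 31


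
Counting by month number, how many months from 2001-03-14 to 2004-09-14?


From March 2001 to September 2004
3 years * 12 = 36 months, plus 6 months = 42

42 months


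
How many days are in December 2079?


December 2079

31 days


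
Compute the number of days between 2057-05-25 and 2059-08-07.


From 2057-05-25 to 2059-08-07
2057-05-25: days before May = 31 + 28 + 31 + 30 = 120 (2057 is not a leap year); day of year = 120 + 25 = 145
2059-08-07: days before August = 31 + 28 + 31 + 30 + 31 + 30 + 31 = 212 (2059 is not a leap year); day of year = 212 + 7 = 219
Rest of 2057: 365 - 145 = 220
Full years 2058 (365): 365
Total = 220 + 365 + 219 = 804

804 days


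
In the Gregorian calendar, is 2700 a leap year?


Gregorian leap year rule: divisible by 4, but not by 100, unless also by 400.
2700 is divisible by 100 but not 400 -> not a leap year

No


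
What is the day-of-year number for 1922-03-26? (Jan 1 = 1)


Date: March 26, 1922
Days in months 1 through 2: 59
Plus 26 days in March

Day of year: 85


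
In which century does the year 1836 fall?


Century = (year - 1) // 100 + 1
= (1836 - 1) // 100 + 1
= 1835 // 100 + 1
= 18 + 1

19th century


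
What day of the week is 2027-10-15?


Date: October 15, 2027
Anchor: Jan 1, 2027. With p = 2027 - 1 = 2026: (p + p//4 - p//100 + p//400) mod 7 = (2026 + 506 - 20 + 5) mod 7 = 2517 mod 7 = 4 -> Friday (Mon=0 ... Sun=6)
Days before October (Jan-Sep): 273; offset = 273 + 15 - 1 = 287
Weekday index = (4 + 287) mod 7 = 4

Day of the week: Friday


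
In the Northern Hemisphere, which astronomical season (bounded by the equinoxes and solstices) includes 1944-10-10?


Date: October 10
Astronomical Autumn (approx.; exact equinox/solstice day varies by year): September 22 to December 20
October 10 falls within the Autumn window

Autumn


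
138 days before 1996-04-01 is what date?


Start: 1996-04-01, subtract 138 days
Back 1 day from April 1 reaches March 31, 1996 -> 137 left
March 1996 has 31 days -> back to February 29, 1996 -> 106 left
February 1996 has 29 days -> back to January 31, 1996 -> 77 left
January 1996 has 31 days -> back to December 31, 1995 -> 46 left
December 1995 has 31 days -> back to November 30, 1995 -> 15 left
November 1995: 30 - 15 = 15 -> lands on November 15

Result: 1995-11-15


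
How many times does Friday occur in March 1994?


March 1994 has 31 days
Anchor: Jan 1, 1994. With p = 1994 - 1 = 1993: (p + p//4 - p//100 + p//400) mod 7 = (1993 + 498 - 19 + 4) mod 7 = 2476 mod 7 = 5 -> Saturday (Mon=0 ... Sun=6)
Days before March (Jan-Feb): 59; March 1 index = (5 + 59) mod 7 = 1 -> Tuesday
First Friday is March 4
Fridays: 4, 11, 18, 25

4 Fridays


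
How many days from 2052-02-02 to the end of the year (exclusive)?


Day of year: 33 of 366
Remaining = 366 - 33

333 days


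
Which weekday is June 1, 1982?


Target: June 1, 1982
Anchor: Jan 1, 1982. With p = 1982 - 1 = 1981: (p + p//4 - p//100 + p//400) mod 7 = (1981 + 495 - 19 + 4) mod 7 = 2461 mod 7 = 4 -> Friday (Mon=0 ... Sun=6)
Days before June (Jan-May): 151 days
Weekday index = (4 + 151) mod 7 = 1

Tuesday


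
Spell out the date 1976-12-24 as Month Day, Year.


ISO 1976-12-24 parses as year=1976, month=12, day=24
Month 12 -> December

December 24, 1976


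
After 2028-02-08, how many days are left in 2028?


Day of year: 39 of 366
Remaining = 366 - 39

327 days


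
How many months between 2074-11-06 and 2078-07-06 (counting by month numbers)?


From November 2074 to July 2078
4 years * 12 = 48 months, minus 4 months = 44

44 months


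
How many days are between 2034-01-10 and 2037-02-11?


From 2034-01-10 to 2037-02-11
2034-01-10: day of year = 10
2037-02-11: days before February = 31; day of year = 31 + 11 = 42
Rest of 2034: 365 - 10 = 355
Full years 2035 (365), 2036 (366): 731
Total = 355 + 731 + 42 = 1128

1128 days


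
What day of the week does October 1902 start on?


Target: October 1, 1902
Anchor: Jan 1, 1902. With p = 1902 - 1 = 1901: (p + p//4 - p//100 + p//400) mod 7 = (1901 + 475 - 19 + 4) mod 7 = 2361 mod 7 = 2 -> Wednesday (Mon=0 ... Sun=6)
Days before October (Jan-Sep): 273 days
Weekday index = (2 + 273) mod 7 = 2

Wednesday


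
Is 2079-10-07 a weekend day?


Anchor: Jan 1, 2079. With p = 2079 - 1 = 2078: (p + p//4 - p//100 + p//400) mod 7 = (2078 + 519 - 20 + 5) mod 7 = 2582 mod 7 = 6 -> Sunday (Mon=0 ... Sun=6)
Day of year: 280; offset = 279
Weekday index = (6 + 279) mod 7 = 5 -> Saturday
Weekend days: Saturday, Sunday

Yes


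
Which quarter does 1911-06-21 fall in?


Month: June (month 6)
Q1: Jan-Mar, Q2: Apr-Jun, Q3: Jul-Sep, Q4: Oct-Dec

Q2


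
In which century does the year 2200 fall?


Century = (year - 1) // 100 + 1
= (2200 - 1) // 100 + 1
= 2199 // 100 + 1
= 21 + 1

22nd century


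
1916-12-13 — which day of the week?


Date: December 13, 1916
Anchor: Jan 1, 1916. With p = 1916 - 1 = 1915: (p + p//4 - p//100 + p//400) mod 7 = (1915 + 478 - 19 + 4) mod 7 = 2378 mod 7 = 5 -> Saturday (Mon=0 ... Sun=6)
Days before December (Jan-Nov): 335; offset = 335 + 13 - 1 = 347
Weekday index = (5 + 347) mod 7 = 2

Day of the week: Wednesday


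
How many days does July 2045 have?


July 2045

31 days


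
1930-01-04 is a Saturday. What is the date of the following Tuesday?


Current: Saturday
Target: Tuesday
Days ahead: 3

Next Tuesday: 1930-01-07


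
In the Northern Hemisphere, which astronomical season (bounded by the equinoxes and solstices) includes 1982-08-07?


Date: August 7
Astronomical Summer (approx.; exact equinox/solstice day varies by year): June 21 to September 21
August 7 falls within the Summer window

Summer


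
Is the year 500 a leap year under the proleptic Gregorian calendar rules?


Gregorian leap year rule: divisible by 4, but not by 100, unless also by 400.
500 is divisible by 100 but not 400 -> not a leap year

No


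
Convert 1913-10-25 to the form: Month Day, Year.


ISO 1913-10-25 parses as year=1913, month=10, day=25
Month 10 -> October

October 25, 1913


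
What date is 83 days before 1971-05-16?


Start: 1971-05-16, subtract 83 days
Back 16 days from May 16 reaches April 30, 1971 -> 67 left
April 1971 has 30 days -> back to March 31, 1971 -> 37 left
March 1971 has 31 days -> back to February 28, 1971 -> 6 left
February 1971: 28 - 6 = 22 -> lands on February 22

Result: 1971-02-22


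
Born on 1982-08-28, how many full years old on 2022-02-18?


Birth: 1982-08-28
Reference: 2022-02-18
Year difference: 2022 - 1982 = 40
Birthday not yet reached in 2022, subtract 1

39 years old


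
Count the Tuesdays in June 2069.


June 2069 has 30 days
Anchor: Jan 1, 2069. With p = 2069 - 1 = 2068: (p + p//4 - p//100 + p//400) mod 7 = (2068 + 517 - 20 + 5) mod 7 = 2570 mod 7 = 1 -> Tuesday (Mon=0 ... Sun=6)
Days before June (Jan-May): 151; June 1 index = (1 + 151) mod 7 = 5 -> Saturday
First Tuesday is June 4
Tuesdays: 4, 11, 18, 25

4 Tuesdays


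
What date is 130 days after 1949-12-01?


Start: 1949-12-01, add 130 days
December 1949 has 31 days: 31 - 1 = 30 days to December 31 -> 100 left
January 1950 has 31 days -> 69 left
February 1950 has 28 days -> 41 left
March 1950 has 31 days -> 10 left
April 1950: 10 <= 30 -> lands on April 10

Result: 1950-04-10


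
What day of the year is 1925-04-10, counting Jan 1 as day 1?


Date: April 10, 1925
Days in months 1 through 3: 90
Plus 10 days in April

Day of year: 100


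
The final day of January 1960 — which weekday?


January 1960 has 31 days
Anchor: Jan 1, 1960. With p = 1960 - 1 = 1959: (p + p//4 - p//100 + p//400) mod 7 = (1959 + 489 - 19 + 4) mod 7 = 2433 mod 7 = 4 -> Friday (Mon=0 ... Sun=6)
January 1 is the anchor itself -> Friday
Last day offset: 31 - 1 = 30 days
Weekday index = (4 + 30) mod 7 = 6

Sunday, January 31


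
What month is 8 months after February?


February is month 2
2 + 8 = 10

October


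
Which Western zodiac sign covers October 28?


Date: October 28
Conventional tropical zodiac dates: Scorpio from October 23 onward; Sagittarius starts November 22
October 28 falls within the Scorpio range

Scorpio


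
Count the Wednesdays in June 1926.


June 1926 has 30 days
Anchor: Jan 1, 1926. With p = 1926 - 1 = 1925: (p + p//4 - p//100 + p//400) mod 7 = (1925 + 481 - 19 + 4) mod 7 = 2391 mod 7 = 4 -> Friday (Mon=0 ... Sun=6)
Days before June (Jan-May): 151; June 1 index = (4 + 151) mod 7 = 1 -> Tuesday
First Wednesday is June 2
Wednesdays: 2, 9, 16, 23, 30

5 Wednesdays


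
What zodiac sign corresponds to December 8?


Date: December 8
Conventional tropical zodiac dates: Sagittarius from November 22 onward; Capricorn starts December 22
December 8 falls within the Sagittarius range

Sagittarius


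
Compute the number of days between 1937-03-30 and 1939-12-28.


From 1937-03-30 to 1939-12-28
1937-03-30: days before March = 31 + 28 = 59 (1937 is not a leap year); day of year = 59 + 30 = 89
1939-12-28: days before December = 31 + 28 + 31 + 30 + 31 + 30 + 31 + 31 + 30 + 31 + 30 = 334 (1939 is not a leap year); day of year = 334 + 28 = 362
Rest of 1937: 365 - 89 = 276
Full years 1938 (365): 365
Total = 276 + 365 + 362 = 1003

1003 days


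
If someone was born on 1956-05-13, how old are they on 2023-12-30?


Birth: 1956-05-13
Reference: 2023-12-30
Year difference: 2023 - 1956 = 67

67 years old


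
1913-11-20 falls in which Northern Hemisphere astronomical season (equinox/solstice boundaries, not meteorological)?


Date: November 20
Astronomical Autumn (approx.; exact equinox/solstice day varies by year): September 22 to December 20
November 20 falls within the Autumn window

Autumn


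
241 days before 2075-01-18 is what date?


Start: 2075-01-18, subtract 241 days
Back 18 days from January 18 reaches December 31, 2074 -> 223 left
December 2074 has 31 days -> back to November 30, 2074 -> 192 left
November 2074 has 30 days -> back to October 31, 2074 -> 162 left
October 2074 has 31 days -> back to September 30, 2074 -> 131 left
September 2074 has 30 days -> back to August 31, 2074 -> 101 left
August 2074 has 31 days -> back to July 31, 2074 -> 70 left
July 2074 has 31 days -> back to June 30, 2074 -> 39 left
June 2074 has 30 days -> back to May 31, 2074 -> 9 left
May 2074: 31 - 9 = 22 -> lands on May 22

Result: 2074-05-22


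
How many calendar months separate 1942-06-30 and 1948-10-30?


From June 1942 to October 1948
6 years * 12 = 72 months, plus 4 months = 76

76 months


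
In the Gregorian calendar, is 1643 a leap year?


Gregorian leap year rule: divisible by 4, but not by 100, unless also by 400.
1643 is not divisible by 4 -> not a leap year

No


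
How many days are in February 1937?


February 1937 (leap year: no)

28 days


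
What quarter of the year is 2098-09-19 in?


Month: September (month 9)
Q1: Jan-Mar, Q2: Apr-Jun, Q3: Jul-Sep, Q4: Oct-Dec

Q3


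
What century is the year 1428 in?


Century = (year - 1) // 100 + 1
= (1428 - 1) // 100 + 1
= 1427 // 100 + 1
= 14 + 1

15th century


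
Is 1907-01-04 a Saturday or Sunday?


Anchor: Jan 1, 1907. With p = 1907 - 1 = 1906: (p + p//4 - p//100 + p//400) mod 7 = (1906 + 476 - 19 + 4) mod 7 = 2367 mod 7 = 1 -> Tuesday (Mon=0 ... Sun=6)
Day of year: 4; offset = 3
Weekday index = (1 + 3) mod 7 = 4 -> Friday
Weekend days: Saturday, Sunday

No


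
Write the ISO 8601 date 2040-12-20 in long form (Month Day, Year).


ISO 2040-12-20 parses as year=2040, month=12, day=20
Month 12 -> December

December 20, 2040


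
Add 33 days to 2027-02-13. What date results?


Start: 2027-02-13, add 33 days
February 2027 has 28 days: 28 - 13 = 15 days to February 28 -> 18 left
March 2027: 18 <= 31 -> lands on March 18

Result: 2027-03-18


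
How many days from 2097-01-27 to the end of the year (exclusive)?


Day of year: 27 of 365
Remaining = 365 - 27

338 days


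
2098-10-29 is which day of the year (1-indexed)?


Date: October 29, 2098
Days in months 1 through 9: 273
Plus 29 days in October

Day of year: 302


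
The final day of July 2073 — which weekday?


July 2073 has 31 days
Anchor: Jan 1, 2073. With p = 2073 - 1 = 2072: (p + p//4 - p//100 + p//400) mod 7 = (2072 + 518 - 20 + 5) mod 7 = 2575 mod 7 = 6 -> Sunday (Mon=0 ... Sun=6)
Days before July (Jan-Jun): 181; July 1 index = (6 + 181) mod 7 = 5 -> Saturday
Last day offset: 31 - 1 = 30 days
Weekday index = (5 + 30) mod 7 = 0

Monday, July 31


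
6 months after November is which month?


November is month 11
11 + 6 = 17; wrap: 17 - 12 = 5

May


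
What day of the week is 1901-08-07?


Date: August 7, 1901
Anchor: Jan 1, 1901. With p = 1901 - 1 = 1900: (p + p//4 - p//100 + p//400) mod 7 = (1900 + 475 - 19 + 4) mod 7 = 2360 mod 7 = 1 -> Tuesday (Mon=0 ... Sun=6)
Days before August (Jan-Jul): 212; offset = 212 + 7 - 1 = 218
Weekday index = (1 + 218) mod 7 = 2

Day of the week: Wednesday


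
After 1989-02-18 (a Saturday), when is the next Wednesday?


Current: Saturday
Target: Wednesday
Days ahead: 4

Next Wednesday: 1989-02-22


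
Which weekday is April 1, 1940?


Target: April 1, 1940
Anchor: Jan 1, 1940. With p = 1940 - 1 = 1939: (p + p//4 - p//100 + p//400) mod 7 = (1939 + 484 - 19 + 4) mod 7 = 2408 mod 7 = 0 -> Monday (Mon=0 ... Sun=6)
Days before April (Jan-Mar): 91 days
Weekday index = (0 + 91) mod 7 = 0

Monday


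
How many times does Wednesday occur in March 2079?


March 2079 has 31 days
Anchor: Jan 1, 2079. With p = 2079 - 1 = 2078: (p + p//4 - p//100 + p//400) mod 7 = (2078 + 519 - 20 + 5) mod 7 = 2582 mod 7 = 6 -> Sunday (Mon=0 ... Sun=6)
Days before March (Jan-Feb): 59; March 1 index = (6 + 59) mod 7 = 2 -> Wednesday
First Wednesday is March 1
Wednesdays: 1, 8, 15, 22, 29

5 Wednesdays


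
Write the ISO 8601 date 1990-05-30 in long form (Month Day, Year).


ISO 1990-05-30 parses as year=1990, month=05, day=30
Month 5 -> May

May 30, 1990


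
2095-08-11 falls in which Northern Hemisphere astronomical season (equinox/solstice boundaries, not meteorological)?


Date: August 11
Astronomical Summer (approx.; exact equinox/solstice day varies by year): June 21 to September 21
August 11 falls within the Summer window

Summer


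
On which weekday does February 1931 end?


February 1931 has 28 days
Anchor: Jan 1, 1931. With p = 1931 - 1 = 1930: (p + p//4 - p//100 + p//400) mod 7 = (1930 + 482 - 19 + 4) mod 7 = 2397 mod 7 = 3 -> Thursday (Mon=0 ... Sun=6)
Days before February (Jan): 31; February 1 index = (3 + 31) mod 7 = 6 -> Sunday
Last day offset: 28 - 1 = 27 days
Weekday index = (6 + 27) mod 7 = 5

Saturday, February 28


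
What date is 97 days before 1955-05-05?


Start: 1955-05-05, subtract 97 days
Back 5 days from May 5 reaches April 30, 1955 -> 92 left
April 1955 has 30 days -> back to March 31, 1955 -> 62 left
March 1955 has 31 days -> back to February 28, 1955 -> 31 left
February 1955 has 28 days -> back to January 31, 1955 -> 3 left
January 1955: 31 - 3 = 28 -> lands on January 28

Result: 1955-01-28


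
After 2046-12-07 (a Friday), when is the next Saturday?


Current: Friday
Target: Saturday
Days ahead: 1

Next Saturday: 2046-12-08


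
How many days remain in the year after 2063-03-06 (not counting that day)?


Day of year: 65 of 365
Remaining = 365 - 65

300 days


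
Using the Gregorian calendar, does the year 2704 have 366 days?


Gregorian leap year rule: divisible by 4, but not by 100, unless also by 400.
2704 is divisible by 4 but not 100 -> leap year

Yes


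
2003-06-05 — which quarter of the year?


Month: June (month 6)
Q1: Jan-Mar, Q2: Apr-Jun, Q3: Jul-Sep, Q4: Oct-Dec

Q2


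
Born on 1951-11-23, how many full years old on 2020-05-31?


Birth: 1951-11-23
Reference: 2020-05-31
Year difference: 2020 - 1951 = 69
Birthday not yet reached in 2020, subtract 1

68 years old


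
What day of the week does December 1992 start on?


Target: December 1, 1992
Anchor: Jan 1, 1992. With p = 1992 - 1 = 1991: (p + p//4 - p//100 + p//400) mod 7 = (1991 + 497 - 19 + 4) mod 7 = 2473 mod 7 = 2 -> Wednesday (Mon=0 ... Sun=6)
Days before December (Jan-Nov): 335 days
Weekday index = (2 + 335) mod 7 = 1

Tuesday


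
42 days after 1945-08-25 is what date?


Start: 1945-08-25, add 42 days
August 1945 has 31 days: 31 - 25 = 6 days to August 31 -> 36 left
September 1945 has 30 days -> 6 left
October 1945: 6 <= 31 -> lands on October 6

Result: 1945-10-06


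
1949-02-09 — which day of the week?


Date: February 9, 1949
Anchor: Jan 1, 1949. With p = 1949 - 1 = 1948: (p + p//4 - p//100 + p//400) mod 7 = (1948 + 487 - 19 + 4) mod 7 = 2420 mod 7 = 5 -> Saturday (Mon=0 ... Sun=6)
Days before February (Jan): 31; offset = 31 + 9 - 1 = 39
Weekday index = (5 + 39) mod 7 = 2

Day of the week: Wednesday


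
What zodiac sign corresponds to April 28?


Date: April 28
Conventional tropical zodiac dates: Taurus from April 20 onward; Gemini starts May 21
April 28 falls within the Taurus range

Taurus


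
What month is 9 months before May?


May is month 5
5 - 9 = -4; wrap: -4 + 12 = 8

August


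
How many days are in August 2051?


August 2051

31 days


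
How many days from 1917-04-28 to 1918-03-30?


From 1917-04-28 to 1918-03-30
1917-04-28: days before April = 31 + 28 + 31 = 90 (1917 is not a leap year); day of year = 90 + 28 = 118
1918-03-30: days before March = 31 + 28 = 59 (1918 is not a leap year); day of year = 59 + 30 = 89
Rest of 1917: 365 - 118 = 247
Total = 247 + 89 = 336

336 days


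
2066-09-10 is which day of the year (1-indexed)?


Date: September 10, 2066
Days in months 1 through 8: 243
Plus 10 days in September

Day of year: 253


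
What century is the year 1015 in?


Century = (year - 1) // 100 + 1
= (1015 - 1) // 100 + 1
= 1014 // 100 + 1
= 10 + 1

11th century


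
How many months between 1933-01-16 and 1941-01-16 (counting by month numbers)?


From January 1933 to January 1941
8 years * 12 = 96 months = 96

96 months


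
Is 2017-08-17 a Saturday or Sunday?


Anchor: Jan 1, 2017. With p = 2017 - 1 = 2016: (p + p//4 - p//100 + p//400) mod 7 = (2016 + 504 - 20 + 5) mod 7 = 2505 mod 7 = 6 -> Sunday (Mon=0 ... Sun=6)
Day of year: 229; offset = 228
Weekday index = (6 + 228) mod 7 = 3 -> Thursday
Weekend days: Saturday, Sunday

No


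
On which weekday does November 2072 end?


November 2072 has 30 days
Anchor: Jan 1, 2072. With p = 2072 - 1 = 2071: (p + p//4 - p//100 + p//400) mod 7 = (2071 + 517 - 20 + 5) mod 7 = 2573 mod 7 = 4 -> Friday (Mon=0 ... Sun=6)
Days before November (Jan-Oct): 305; November 1 index = (4 + 305) mod 7 = 1 -> Tuesday
Last day offset: 30 - 1 = 29 days
Weekday index = (1 + 29) mod 7 = 2

Wednesday, November 30


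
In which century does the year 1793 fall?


Century = (year - 1) // 100 + 1
= (1793 - 1) // 100 + 1
= 1792 // 100 + 1
= 17 + 1

18th century
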